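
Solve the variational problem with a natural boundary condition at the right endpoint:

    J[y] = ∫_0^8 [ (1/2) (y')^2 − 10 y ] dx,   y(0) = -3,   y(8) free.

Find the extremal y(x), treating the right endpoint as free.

The Lagrangian L = (1/2) (y')^2 − 10 y gives
    ∂L/∂y = −10,   ∂L/∂y' = y'.
Euler-Lagrange: d/dx(y') − (−10) = 0, i.e. y'' + 10 = 0, so
    y(x) = −(10/2) x^2 + C1 x + C2.
Fixed left endpoint y(0) = -3 ⇒ C2 = -3.
The right endpoint x = 8 is free, so the natural (transversality) condition is ∂L/∂y' |_{x=8} = 0, i.e. y'(8) = 0.
Compute y'(x) = −10 x + C1, so y'(8) = −80 + C1 = 0 ⇒ C1 = 80.
Therefore the extremal is
    y(x) = −5 x^2 + 80 x − 3.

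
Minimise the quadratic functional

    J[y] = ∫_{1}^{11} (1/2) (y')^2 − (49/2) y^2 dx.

The Lagrangian is L = (1/2) (y')^2 − (49/2) y^2.
Compute ∂L/∂y = -49y, ∂L/∂y' = y'.
The Euler-Lagrange equation d/dx(∂L/∂y') − ∂L/∂y = 0 reduces to
    y'' + 49 y = 0.
Its general solution is
    y(x) = A sin(7x) + B cos(7x),
with A, B fixed by the endpoint conditions.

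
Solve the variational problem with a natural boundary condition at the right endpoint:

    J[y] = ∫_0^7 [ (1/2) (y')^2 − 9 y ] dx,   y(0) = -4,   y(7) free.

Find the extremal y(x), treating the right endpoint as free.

The Lagrangian L = (1/2) (y')^2 − 9 y gives
    ∂L/∂y = −9,   ∂L/∂y' = y'.
Euler-Lagrange: d/dx(y') − (−9) = 0, i.e. y'' + 9 = 0, so
    y(x) = −(9/2) x^2 + C1 x + C2.
Fixed left endpoint y(0) = -4 ⇒ C2 = -4.
The right endpoint x = 7 is free, so the natural (transversality) condition is ∂L/∂y' |_{x=7} = 0, i.e. y'(7) = 0.
Compute y'(x) = −9 x + C1, so y'(7) = −63 + C1 = 0 ⇒ C1 = 63.
Therefore the extremal is
    y(x) = −(9/2) x^2 + 63 x − 4.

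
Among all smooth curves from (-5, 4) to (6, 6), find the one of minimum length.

Arc-length functional: J[y] = ∫ sqrt(1 + (y')^2) dx.
Lagrangian L = sqrt(1 + (y')^2) has no explicit y dependence, so ∂L/∂y = 0 and the Euler-Lagrange equation gives
    d/dx( y' / sqrt(1 + (y')^2) ) = 0  ⇒  y' / sqrt(1 + (y')^2) = const.
Hence y' is constant, so y(x) is affine.
Fitting the endpoints (-5, 4) and (6, 6):
    slope m = (6 − 4) / (6 − (-5)) = 2/11,
    intercept c = 4 − m·(-5) = 54/11.
Extremal: y(x) = (2/11) x + 54/11.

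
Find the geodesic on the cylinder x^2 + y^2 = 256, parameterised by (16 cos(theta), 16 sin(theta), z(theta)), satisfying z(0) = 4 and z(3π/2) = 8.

Parameterise the cylinder of radius R = 16 as
    r(θ) = (16 cos θ, 16 sin θ, z(θ)).
The arc-length element is
    ds = sqrt(256 + (dz/dθ)^2) dθ,
so the Lagrangian is L = sqrt(256 + z'^2).
L depends on z' only, not on z or θ, so ∂L/∂z = 0 and
    ∂L/∂z' = z' / sqrt(256 + z'^2).
The Euler-Lagrange equation gives
    d/dθ( z' / sqrt(256 + z'^2) ) = 0,
so z' is constant. Integrating once:
    z(θ) = a θ + b,
a helix on the cylinder (a straight line when the cylinder is unrolled). The constants a, b are determined by the endpoint conditions.
With endpoint conditions z(0) = 4 and z(3π/2) = 8: from z(0) = b we get b = 4, and a·3π/2 + 4 = 8 gives a = 8/(3π), so
    z(θ) = (8/(3π)) θ + 4.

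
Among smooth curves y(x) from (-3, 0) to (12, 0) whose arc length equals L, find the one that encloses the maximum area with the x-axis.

Set up the augmented Lagrangian using a multiplier λ for the length constraint:
    F(y, y') = y − λ sqrt(1 + y'^2).
F has no explicit x dependence, so the Beltrami identity yields a first integral
    F − y' ∂F/∂y' = C.
Compute ∂F/∂y' = −λ y' / sqrt(1 + y'^2). Then
    y − λ sqrt(1 + y'^2) + λ y'^2 / sqrt(1 + y'^2) = C
    ⇒  y − λ / sqrt(1 + y'^2) = C.
Solving for y' and integrating gives
    (x − a)^2 + (y − b)^2 = λ^2,
a circular arc of radius λ. The constants a, b are determined by the endpoint conditions y(-3) = y(12) = 0, and λ is fixed implicitly by the length constraint
    ∫_{-3}^{12} sqrt(1 + y'^2) dx = L.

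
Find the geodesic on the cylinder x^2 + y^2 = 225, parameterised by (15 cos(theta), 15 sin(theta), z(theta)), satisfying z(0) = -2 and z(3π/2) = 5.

Parameterise the cylinder of radius R = 15 as
    r(θ) = (15 cos θ, 15 sin θ, z(θ)).
The arc-length element is
    ds = sqrt(225 + (dz/dθ)^2) dθ,
so the Lagrangian is L = sqrt(225 + z'^2).
L depends on z' only, not on z or θ, so ∂L/∂z = 0 and
    ∂L/∂z' = z' / sqrt(225 + z'^2).
The Euler-Lagrange equation gives
    d/dθ( z' / sqrt(225 + z'^2) ) = 0,
so z' is constant. Integrating once:
    z(θ) = a θ + b,
a helix on the cylinder (a straight line when the cylinder is unrolled). The constants a, b are determined by the endpoint conditions.
With endpoint conditions z(0) = -2 and z(3π/2) = 5: from z(0) = b we get b = -2, and a·3π/2 + -2 = 5 gives a = 14/(3π), so
    z(θ) = (14/(3π)) θ − 2.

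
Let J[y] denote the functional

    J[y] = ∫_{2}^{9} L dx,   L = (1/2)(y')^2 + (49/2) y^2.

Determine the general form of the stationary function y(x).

The Lagrangian is L = (1/2)(y')^2 + (49/2) y^2.
∂L/∂y = 49y.
∂L/∂y' = y'.
The Euler-Lagrange equation d/dx(∂L/∂y') − ∂L/∂y = 0 becomes:
    y'' - 49 y = 0
General solution: y(x) = A e^(7x) + B e^(-7x), where A and B are arbitrary constants fixed by the endpoint conditions.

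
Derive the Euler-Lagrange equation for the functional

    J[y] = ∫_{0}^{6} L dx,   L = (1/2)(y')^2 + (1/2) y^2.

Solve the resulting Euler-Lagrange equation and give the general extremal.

The Lagrangian is L = (1/2)(y')^2 + (1/2) y^2.
∂L/∂y = y.
∂L/∂y' = y'.
The Euler-Lagrange equation d/dx(∂L/∂y') − ∂L/∂y = 0 becomes:
    y'' - y = 0
General solution: y(x) = A e^x + B e^(-x), where A and B are arbitrary constants fixed by the endpoint conditions.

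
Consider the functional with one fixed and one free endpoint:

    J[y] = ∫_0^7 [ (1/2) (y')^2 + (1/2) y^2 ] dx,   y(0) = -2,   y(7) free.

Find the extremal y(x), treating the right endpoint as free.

The Lagrangian L = (1/2) (y')^2 + (1/2) y^2 gives
    ∂L/∂y = 1 y,   ∂L/∂y' = y'.
Euler-Lagrange: y'' − y = 0.
With k = 1, the general solution is
    y(x) = A cosh(x) + B sinh(x).
Fixed left endpoint y(0) = -2 ⇒ A = -2.
The right endpoint x = 7 is free, so the natural (transversality) condition is ∂L/∂y' |_{x=7} = 0, i.e. y'(7) = 0.
Compute y'(x) = A k sinh(k x) + B k cosh(k x), so
    y'(7) = A k sinh(k·7) + B k cosh(k·7) = 0
    ⇒ B = −A tanh(k·7) = 2 tanh(1·7).
Therefore the extremal is
    y(x) = −2 cosh(1 x) + 2 tanh(1·7) sinh(1 x).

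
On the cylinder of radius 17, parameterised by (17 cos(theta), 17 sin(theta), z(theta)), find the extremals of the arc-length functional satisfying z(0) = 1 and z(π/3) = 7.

Parameterise the cylinder of radius R = 17 as
    r(θ) = (17 cos θ, 17 sin θ, z(θ)).
The arc-length element is
    ds = sqrt(289 + (dz/dθ)^2) dθ,
so the Lagrangian is L = sqrt(289 + z'^2).
L depends on z' only, not on z or θ, so ∂L/∂z = 0 and
    ∂L/∂z' = z' / sqrt(289 + z'^2).
The Euler-Lagrange equation gives
    d/dθ( z' / sqrt(289 + z'^2) ) = 0,
so z' is constant. Integrating once:
    z(θ) = a θ + b,
a helix on the cylinder (a straight line when the cylinder is unrolled). The constants a, b are determined by the endpoint conditions.
With endpoint conditions z(0) = 1 and z(π/3) = 7: from z(0) = b we get b = 1, and a·π/3 + 1 = 7 gives a = 18/π, so
    z(θ) = (18/π) θ + 1.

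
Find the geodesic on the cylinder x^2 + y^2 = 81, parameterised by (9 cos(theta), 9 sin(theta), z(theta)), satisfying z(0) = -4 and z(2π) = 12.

Parameterise the cylinder of radius R = 9 as
    r(θ) = (9 cos θ, 9 sin θ, z(θ)).
The arc-length element is
    ds = sqrt(81 + (dz/dθ)^2) dθ,
so the Lagrangian is L = sqrt(81 + z'^2).
L depends on z' only, not on z or θ, so ∂L/∂z = 0 and
    ∂L/∂z' = z' / sqrt(81 + z'^2).
The Euler-Lagrange equation gives
    d/dθ( z' / sqrt(81 + z'^2) ) = 0,
so z' is constant. Integrating once:
    z(θ) = a θ + b,
a helix on the cylinder (a straight line when the cylinder is unrolled). The constants a, b are determined by the endpoint conditions.
With endpoint conditions z(0) = -4 and z(2π) = 12: from z(0) = b we get b = -4, and a·2π + -4 = 12 gives a = 8/π, so
    z(θ) = (8/π) θ − 4.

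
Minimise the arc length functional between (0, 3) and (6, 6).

Arc-length functional: J[y] = ∫ sqrt(1 + (y')^2) dx.
Lagrangian L = sqrt(1 + (y')^2) has no explicit y dependence, so ∂L/∂y = 0 and the Euler-Lagrange equation gives
    d/dx( y' / sqrt(1 + (y')^2) ) = 0  ⇒  y' / sqrt(1 + (y')^2) = const.
Hence y' is constant, so y(x) is affine.
Fitting the endpoints (0, 3) and (6, 6):
    slope m = (6 − 3) / (6 − 0) = 1/2,
    intercept c = 3 − m·0 = 3.
Extremal: y(x) = (1/2) x + 3.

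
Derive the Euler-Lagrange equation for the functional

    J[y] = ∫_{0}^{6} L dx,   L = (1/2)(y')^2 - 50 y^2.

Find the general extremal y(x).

The Lagrangian is L = (1/2)(y')^2 - 50 y^2.
∂L/∂y = -100y.
∂L/∂y' = y'.
The Euler-Lagrange equation d/dx(∂L/∂y') − ∂L/∂y = 0 becomes:
    y'' + 100 y = 0
General solution: y(x) = A sin(10x) + B cos(10x), where A and B are arbitrary constants fixed by the endpoint conditions.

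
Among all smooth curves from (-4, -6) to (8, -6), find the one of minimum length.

Arc-length functional: J[y] = ∫ sqrt(1 + (y')^2) dx.
Lagrangian L = sqrt(1 + (y')^2) has no explicit y dependence, so ∂L/∂y = 0 and the Euler-Lagrange equation gives
    d/dx( y' / sqrt(1 + (y')^2) ) = 0  ⇒  y' / sqrt(1 + (y')^2) = const.
Hence y' is constant, so y(x) is affine.
Fitting the endpoints (-4, -6) and (8, -6):
    slope m = ((-6) − (-6)) / (8 − (-4)) = 0,
    intercept c = (-6) − m·(-4) = -6.
Extremal: y(x) = -6.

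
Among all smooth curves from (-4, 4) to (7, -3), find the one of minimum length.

Arc-length functional: J[y] = ∫ sqrt(1 + (y')^2) dx.
Lagrangian L = sqrt(1 + (y')^2) has no explicit y dependence, so ∂L/∂y = 0 and the Euler-Lagrange equation gives
    d/dx( y' / sqrt(1 + (y')^2) ) = 0  ⇒  y' / sqrt(1 + (y')^2) = const.
Hence y' is constant, so y(x) is affine.
Fitting the endpoints (-4, 4) and (7, -3):
    slope m = ((-3) − 4) / (7 − (-4)) = -7/11,
    intercept c = 4 − m·(-4) = 16/11.
Extremal: y(x) = (-7/11) x + 16/11.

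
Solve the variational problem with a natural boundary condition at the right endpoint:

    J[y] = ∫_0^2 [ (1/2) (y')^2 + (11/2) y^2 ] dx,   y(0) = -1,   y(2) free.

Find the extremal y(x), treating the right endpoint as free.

The Lagrangian L = (1/2) (y')^2 + (11/2) y^2 gives
    ∂L/∂y = 11 y,   ∂L/∂y' = y'.
Euler-Lagrange: y'' − 11 y = 0.
With k = sqrt(11), the general solution is
    y(x) = A cosh(sqrt(11) x) + B sinh(sqrt(11) x).
Fixed left endpoint y(0) = -1 ⇒ A = -1.
The right endpoint x = 2 is free, so the natural (transversality) condition is ∂L/∂y' |_{x=2} = 0, i.e. y'(2) = 0.
Compute y'(x) = A k sinh(k x) + B k cosh(k x), so
    y'(2) = A k sinh(k·2) + B k cosh(k·2) = 0
    ⇒ B = −A tanh(k·2) = tanh(sqrt(11)·2).
Therefore the extremal is
    y(x) = −cosh(sqrt(11) x) + tanh(sqrt(11)·2) sinh(sqrt(11) x).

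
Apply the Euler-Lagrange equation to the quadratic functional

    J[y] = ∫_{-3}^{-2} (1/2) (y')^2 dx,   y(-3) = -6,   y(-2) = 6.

The Lagrangian is L = (1/2) (y')^2.
Compute ∂L/∂y = 0, ∂L/∂y' = y'.
The Euler-Lagrange equation d/dx(∂L/∂y') − ∂L/∂y = 0 reduces to
    y'' = 0.
Its general solution is
    y(x) = A x + B,
with A, B fixed by the endpoint conditions.
Applying the endpoint conditions y(-3) = -6 and y(-2) = 6: solve A·-3 + B = -6 and A·-2 + B = 6. Subtracting gives A(-2 − -3) = 6 − -6, so A = 12, and B = -6 − A·-3 = 30. Therefore
    y(x) = 12 x + 30.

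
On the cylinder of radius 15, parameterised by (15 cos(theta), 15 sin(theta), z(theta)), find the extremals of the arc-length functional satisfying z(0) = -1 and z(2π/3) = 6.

Parameterise the cylinder of radius R = 15 as
    r(θ) = (15 cos θ, 15 sin θ, z(θ)).
The arc-length element is
    ds = sqrt(225 + (dz/dθ)^2) dθ,
so the Lagrangian is L = sqrt(225 + z'^2).
L depends on z' only, not on z or θ, so ∂L/∂z = 0 and
    ∂L/∂z' = z' / sqrt(225 + z'^2).
The Euler-Lagrange equation gives
    d/dθ( z' / sqrt(225 + z'^2) ) = 0,
so z' is constant. Integrating once:
    z(θ) = a θ + b,
a helix on the cylinder (a straight line when the cylinder is unrolled). The constants a, b are determined by the endpoint conditions.
With endpoint conditions z(0) = -1 and z(2π/3) = 6: from z(0) = b we get b = -1, and a·2π/3 + -1 = 6 gives a = 21/(2π), so
    z(θ) = (21/(2π)) θ − 1.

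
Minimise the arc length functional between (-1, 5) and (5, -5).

Arc-length functional: J[y] = ∫ sqrt(1 + (y')^2) dx.
Lagrangian L = sqrt(1 + (y')^2) has no explicit y dependence, so ∂L/∂y = 0 and the Euler-Lagrange equation gives
    d/dx( y' / sqrt(1 + (y')^2) ) = 0  ⇒  y' / sqrt(1 + (y')^2) = const.
Hence y' is constant, so y(x) is affine.
Fitting the endpoints (-1, 5) and (5, -5):
    slope m = ((-5) − 5) / (5 − (-1)) = -5/3,
    intercept c = 5 − m·(-1) = 10/3.
Extremal: y(x) = (-5/3) x + 10/3.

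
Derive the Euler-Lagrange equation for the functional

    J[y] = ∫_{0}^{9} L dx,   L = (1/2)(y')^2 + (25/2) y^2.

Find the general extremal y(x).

The Lagrangian is L = (1/2)(y')^2 + (25/2) y^2.
∂L/∂y = 25y.
∂L/∂y' = y'.
The Euler-Lagrange equation d/dx(∂L/∂y') − ∂L/∂y = 0 becomes:
    y'' - 25 y = 0
General solution: y(x) = A e^(5x) + B e^(-5x), where A and B are arbitrary constants fixed by the endpoint conditions.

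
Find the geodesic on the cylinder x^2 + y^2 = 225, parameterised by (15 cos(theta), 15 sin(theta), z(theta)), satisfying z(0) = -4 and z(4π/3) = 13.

Parameterise the cylinder of radius R = 15 as
    r(θ) = (15 cos θ, 15 sin θ, z(θ)).
The arc-length element is
    ds = sqrt(225 + (dz/dθ)^2) dθ,
so the Lagrangian is L = sqrt(225 + z'^2).
L depends on z' only, not on z or θ, so ∂L/∂z = 0 and
    ∂L/∂z' = z' / sqrt(225 + z'^2).
The Euler-Lagrange equation gives
    d/dθ( z' / sqrt(225 + z'^2) ) = 0,
so z' is constant. Integrating once:
    z(θ) = a θ + b,
a helix on the cylinder (a straight line when the cylinder is unrolled). The constants a, b are determined by the endpoint conditions.
With endpoint conditions z(0) = -4 and z(4π/3) = 13: from z(0) = b we get b = -4, and a·4π/3 + -4 = 13 gives a = 51/(4π), so
    z(θ) = (51/(4π)) θ − 4.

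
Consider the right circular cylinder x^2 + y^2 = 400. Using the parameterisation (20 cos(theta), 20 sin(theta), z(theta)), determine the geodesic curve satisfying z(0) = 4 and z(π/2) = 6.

Parameterise the cylinder of radius R = 20 as
    r(θ) = (20 cos θ, 20 sin θ, z(θ)).
The arc-length element is
    ds = sqrt(400 + (dz/dθ)^2) dθ,
so the Lagrangian is L = sqrt(400 + z'^2).
L depends on z' only, not on z or θ, so ∂L/∂z = 0 and
    ∂L/∂z' = z' / sqrt(400 + z'^2).
The Euler-Lagrange equation gives
    d/dθ( z' / sqrt(400 + z'^2) ) = 0,
so z' is constant. Integrating once:
    z(θ) = a θ + b,
a helix on the cylinder (a straight line when the cylinder is unrolled). The constants a, b are determined by the endpoint conditions.
With endpoint conditions z(0) = 4 and z(π/2) = 6: from z(0) = b we get b = 4, and a·π/2 + 4 = 6 gives a = 4/π, so
    z(θ) = (4/π) θ + 4.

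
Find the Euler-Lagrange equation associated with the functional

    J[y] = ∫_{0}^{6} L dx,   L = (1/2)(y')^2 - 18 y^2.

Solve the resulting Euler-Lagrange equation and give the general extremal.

The Lagrangian is L = (1/2)(y')^2 - 18 y^2.
∂L/∂y = -36y.
∂L/∂y' = y'.
The Euler-Lagrange equation d/dx(∂L/∂y') − ∂L/∂y = 0 becomes:
    y'' + 36 y = 0
General solution: y(x) = A sin(6x) + B cos(6x), where A and B are arbitrary constants fixed by the endpoint conditions.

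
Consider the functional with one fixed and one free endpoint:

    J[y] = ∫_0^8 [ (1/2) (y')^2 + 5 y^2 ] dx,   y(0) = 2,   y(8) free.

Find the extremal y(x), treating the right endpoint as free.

The Lagrangian L = (1/2) (y')^2 + 5 y^2 gives
    ∂L/∂y = 10 y,   ∂L/∂y' = y'.
Euler-Lagrange: y'' − 10 y = 0.
With k = sqrt(10), the general solution is
    y(x) = A cosh(sqrt(10) x) + B sinh(sqrt(10) x).
Fixed left endpoint y(0) = 2 ⇒ A = 2.
The right endpoint x = 8 is free, so the natural (transversality) condition is ∂L/∂y' |_{x=8} = 0, i.e. y'(8) = 0.
Compute y'(x) = A k sinh(k x) + B k cosh(k x), so
    y'(8) = A k sinh(k·8) + B k cosh(k·8) = 0
    ⇒ B = −A tanh(k·8) = − 2 tanh(sqrt(10)·8).
Therefore the extremal is
    y(x) = 2 cosh(sqrt(10) x) − 2 tanh(sqrt(10)·8) sinh(sqrt(10) x).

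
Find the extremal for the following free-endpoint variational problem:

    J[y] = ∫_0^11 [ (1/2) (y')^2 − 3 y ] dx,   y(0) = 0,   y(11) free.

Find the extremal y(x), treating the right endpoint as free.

The Lagrangian L = (1/2) (y')^2 − 3 y gives
    ∂L/∂y = −3,   ∂L/∂y' = y'.
Euler-Lagrange: d/dx(y') − (−3) = 0, i.e. y'' + 3 = 0, so
    y(x) = −(3/2) x^2 + C1 x + C2.
Fixed left endpoint y(0) = 0 ⇒ C2 = 0.
The right endpoint x = 11 is free, so the natural (transversality) condition is ∂L/∂y' |_{x=11} = 0, i.e. y'(11) = 0.
Compute y'(x) = −3 x + C1, so y'(11) = −33 + C1 = 0 ⇒ C1 = 33.
Therefore the extremal is
    y(x) = −(3/2) x^2 + 33 x.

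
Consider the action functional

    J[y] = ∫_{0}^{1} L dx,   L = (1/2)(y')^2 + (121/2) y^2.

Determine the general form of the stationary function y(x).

The Lagrangian is L = (1/2)(y')^2 + (121/2) y^2.
∂L/∂y = 121y.
∂L/∂y' = y'.
The Euler-Lagrange equation d/dx(∂L/∂y') − ∂L/∂y = 0 becomes:
    y'' - 121 y = 0
General solution: y(x) = A e^(11x) + B e^(-11x), where A and B are arbitrary constants fixed by the endpoint conditions.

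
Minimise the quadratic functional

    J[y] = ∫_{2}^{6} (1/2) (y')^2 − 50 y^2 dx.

The Lagrangian is L = (1/2) (y')^2 − 50 y^2.
Compute ∂L/∂y = -100y, ∂L/∂y' = y'.
The Euler-Lagrange equation d/dx(∂L/∂y') − ∂L/∂y = 0 reduces to
    y'' + 100 y = 0.
Its general solution is
    y(x) = A sin(10x) + B cos(10x),
with A, B fixed by the endpoint conditions.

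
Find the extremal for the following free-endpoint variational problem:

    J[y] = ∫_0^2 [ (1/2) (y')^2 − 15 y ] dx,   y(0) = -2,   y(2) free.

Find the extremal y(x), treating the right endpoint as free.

The Lagrangian L = (1/2) (y')^2 − 15 y gives
    ∂L/∂y = −15,   ∂L/∂y' = y'.
Euler-Lagrange: d/dx(y') − (−15) = 0, i.e. y'' + 15 = 0, so
    y(x) = −(15/2) x^2 + C1 x + C2.
Fixed left endpoint y(0) = -2 ⇒ C2 = -2.
The right endpoint x = 2 is free, so the natural (transversality) condition is ∂L/∂y' |_{x=2} = 0, i.e. y'(2) = 0.
Compute y'(x) = −15 x + C1, so y'(2) = −30 + C1 = 0 ⇒ C1 = 30.
Therefore the extremal is
    y(x) = −(15/2) x^2 + 30 x − 2.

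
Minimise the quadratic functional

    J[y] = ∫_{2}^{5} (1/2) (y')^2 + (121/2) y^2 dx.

The Lagrangian is L = (1/2) (y')^2 + (121/2) y^2.
Compute ∂L/∂y = 121y, ∂L/∂y' = y'.
The Euler-Lagrange equation d/dx(∂L/∂y') − ∂L/∂y = 0 reduces to
    y'' − 121 y = 0.
Its general solution is
    y(x) = A e^(11x) + B e^(−11x),
with A, B fixed by the endpoint conditions.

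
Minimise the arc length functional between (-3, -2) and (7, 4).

Arc-length functional: J[y] = ∫ sqrt(1 + (y')^2) dx.
Lagrangian L = sqrt(1 + (y')^2) has no explicit y dependence, so ∂L/∂y = 0 and the Euler-Lagrange equation gives
    d/dx( y' / sqrt(1 + (y')^2) ) = 0  ⇒  y' / sqrt(1 + (y')^2) = const.
Hence y' is constant, so y(x) is affine.
Fitting the endpoints (-3, -2) and (7, 4):
    slope m = (4 − (-2)) / (7 − (-3)) = 3/5,
    intercept c = (-2) − m·(-3) = -1/5.
Extremal: y(x) = (3/5) x - 1/5.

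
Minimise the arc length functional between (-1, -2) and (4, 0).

Arc-length functional: J[y] = ∫ sqrt(1 + (y')^2) dx.
Lagrangian L = sqrt(1 + (y')^2) has no explicit y dependence, so ∂L/∂y = 0 and the Euler-Lagrange equation gives
    d/dx( y' / sqrt(1 + (y')^2) ) = 0  ⇒  y' / sqrt(1 + (y')^2) = const.
Hence y' is constant, so y(x) is affine.
Fitting the endpoints (-1, -2) and (4, 0):
    slope m = (0 − (-2)) / (4 − (-1)) = 2/5,
    intercept c = (-2) − m·(-1) = -8/5.
Extremal: y(x) = (2/5) x - 8/5.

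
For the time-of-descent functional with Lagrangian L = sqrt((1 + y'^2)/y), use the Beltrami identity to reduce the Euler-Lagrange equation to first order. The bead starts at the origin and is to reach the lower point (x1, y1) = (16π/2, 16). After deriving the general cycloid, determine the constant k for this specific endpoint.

The Lagrangian L = sqrt((1 + y'^2) / y) has no explicit x dependence, so the Beltrami identity applies:
    L − y' ∂L/∂y' = C.
Compute ∂L/∂y' = y' / sqrt(y (1 + y'^2)).
Substitute:
    sqrt((1 + y'^2)/y) − y'·y' / sqrt(y (1 + y'^2))
    = (1 + y'^2) / sqrt(y (1 + y'^2)) − y'^2 / sqrt(y (1 + y'^2))
    = 1 / sqrt(y (1 + y'^2)) = C.
Squaring and rearranging gives the first integral
    y (1 + y'^2) = 1/C^2 =: k   (constant).
Solving this first-order ODE by the substitution
    y = (k/2)(1 − cos θ)
yields the cycloid parameterisation
    x(θ) = (k/2)(θ − sin θ),   y(θ) = (k/2)(1 − cos θ).
The constant k is fixed by the endpoint condition.
Now fit the given lower endpoint (x1, y1) = (16π/2, 16). At the bottom of the first arch (θ = π), the parametric equations give
    y(π) = (k/2)(1 − cos π) = k,
    x(π) = (k/2)(π − sin π) = kπ/2.
Matching y(π) = 16 gives k = 16, consistent with x(π) = 16π/2. Therefore the specific cycloid is
    x(θ) = (16/2)(θ − sin θ),   y(θ) = (16/2)(1 − cos θ).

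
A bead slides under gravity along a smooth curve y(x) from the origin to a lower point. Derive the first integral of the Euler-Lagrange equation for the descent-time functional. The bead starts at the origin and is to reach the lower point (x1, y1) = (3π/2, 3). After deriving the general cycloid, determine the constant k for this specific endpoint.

The Lagrangian L = sqrt((1 + y'^2) / y) has no explicit x dependence, so the Beltrami identity applies:
    L − y' ∂L/∂y' = C.
Compute ∂L/∂y' = y' / sqrt(y (1 + y'^2)).
Substitute:
    sqrt((1 + y'^2)/y) − y'·y' / sqrt(y (1 + y'^2))
    = (1 + y'^2) / sqrt(y (1 + y'^2)) − y'^2 / sqrt(y (1 + y'^2))
    = 1 / sqrt(y (1 + y'^2)) = C.
Squaring and rearranging gives the first integral
    y (1 + y'^2) = 1/C^2 =: k   (constant).
Solving this first-order ODE by the substitution
    y = (k/2)(1 − cos θ)
yields the cycloid parameterisation
    x(θ) = (k/2)(θ − sin θ),   y(θ) = (k/2)(1 − cos θ).
The constant k is fixed by the endpoint condition.
Now fit the given lower endpoint (x1, y1) = (3π/2, 3). At the bottom of the first arch (θ = π), the parametric equations give
    y(π) = (k/2)(1 − cos π) = k,
    x(π) = (k/2)(π − sin π) = kπ/2.
Matching y(π) = 3 gives k = 3, consistent with x(π) = 3π/2. Therefore the specific cycloid is
    x(θ) = (3/2)(θ − sin θ),   y(θ) = (3/2)(1 − cos θ).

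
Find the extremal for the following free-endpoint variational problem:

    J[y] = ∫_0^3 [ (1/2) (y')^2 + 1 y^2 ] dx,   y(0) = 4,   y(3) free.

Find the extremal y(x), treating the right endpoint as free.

The Lagrangian L = (1/2) (y')^2 + 1 y^2 gives
    ∂L/∂y = 2 y,   ∂L/∂y' = y'.
Euler-Lagrange: y'' − 2 y = 0.
With k = sqrt(2), the general solution is
    y(x) = A cosh(sqrt(2) x) + B sinh(sqrt(2) x).
Fixed left endpoint y(0) = 4 ⇒ A = 4.
The right endpoint x = 3 is free, so the natural (transversality) condition is ∂L/∂y' |_{x=3} = 0, i.e. y'(3) = 0.
Compute y'(x) = A k sinh(k x) + B k cosh(k x), so
    y'(3) = A k sinh(k·3) + B k cosh(k·3) = 0
    ⇒ B = −A tanh(k·3) = − 4 tanh(sqrt(2)·3).
Therefore the extremal is
    y(x) = 4 cosh(sqrt(2) x) − 4 tanh(sqrt(2)·3) sinh(sqrt(2) x).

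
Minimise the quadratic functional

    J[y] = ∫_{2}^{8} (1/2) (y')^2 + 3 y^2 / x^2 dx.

The Lagrangian is L = (1/2) (y')^2 + 3 y^2 / x^2.
Compute ∂L/∂y = 6y/x^2, ∂L/∂y' = y'.
The Euler-Lagrange equation d/dx(∂L/∂y') − ∂L/∂y = 0 reduces to
    y'' − 6/x^2 · y = 0  (x > 0).
Its general solution is
    y(x) = A x^3 + B x^(-2),
with A, B fixed by the endpoint conditions.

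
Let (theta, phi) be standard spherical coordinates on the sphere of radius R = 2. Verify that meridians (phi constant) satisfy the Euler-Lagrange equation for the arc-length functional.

On the sphere of radius R = 2 with spherical coordinates (θ, φ), the induced metric is
    ds^2 = 4(dθ^2 + sin^2(θ) dφ^2).
Using θ as the parameter, the arc-length functional becomes
    J[φ] = ∫ 2 sqrt(1 + sin^2(θ) (dφ/dθ)^2) dθ.
So L = 2 sqrt(1 + sin^2(θ) φ'^2). Compute
    ∂L/∂φ = 0  (L has no explicit φ dependence),
    ∂L/∂φ' = 2 sin^2(θ) φ' / sqrt(1 + sin^2(θ) φ'^2).
For the candidate φ(θ) = c (constant), φ' = 0, so ∂L/∂φ' evaluated along the candidate vanishes, and ∂L/∂φ is identically zero. Hence
    d/dθ(∂L/∂φ') − ∂L/∂φ = 0
is satisfied. Therefore meridians φ = const are extremals of arc length — they are geodesics on the sphere.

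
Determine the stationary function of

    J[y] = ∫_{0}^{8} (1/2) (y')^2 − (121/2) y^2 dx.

The Lagrangian is L = (1/2) (y')^2 − (121/2) y^2.
Compute ∂L/∂y = -121y, ∂L/∂y' = y'.
The Euler-Lagrange equation d/dx(∂L/∂y') − ∂L/∂y = 0 reduces to
    y'' + 121 y = 0.
Its general solution is
    y(x) = A sin(11x) + B cos(11x),
with A, B fixed by the endpoint conditions.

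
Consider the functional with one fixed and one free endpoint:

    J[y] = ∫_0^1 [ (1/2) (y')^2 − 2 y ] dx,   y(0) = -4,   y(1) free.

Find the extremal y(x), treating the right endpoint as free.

The Lagrangian L = (1/2) (y')^2 − 2 y gives
    ∂L/∂y = −2,   ∂L/∂y' = y'.
Euler-Lagrange: d/dx(y') − (−2) = 0, i.e. y'' + 2 = 0, so
    y(x) = −(2/2) x^2 + C1 x + C2.
Fixed left endpoint y(0) = -4 ⇒ C2 = -4.
The right endpoint x = 1 is free, so the natural (transversality) condition is ∂L/∂y' |_{x=1} = 0, i.e. y'(1) = 0.
Compute y'(x) = −2 x + C1, so y'(1) = −2 + C1 = 0 ⇒ C1 = 2.
Therefore the extremal is
    y(x) = −x^2 + 2 x − 4.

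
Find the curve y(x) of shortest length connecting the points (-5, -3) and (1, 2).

Arc-length functional: J[y] = ∫ sqrt(1 + (y')^2) dx.
Lagrangian L = sqrt(1 + (y')^2) has no explicit y dependence, so ∂L/∂y = 0 and the Euler-Lagrange equation gives
    d/dx( y' / sqrt(1 + (y')^2) ) = 0  ⇒  y' / sqrt(1 + (y')^2) = const.
Hence y' is constant, so y(x) is affine.
Fitting the endpoints (-5, -3) and (1, 2):
    slope m = (2 − (-3)) / (1 − (-5)) = 5/6,
    intercept c = (-3) − m·(-5) = 7/6.
Extremal: y(x) = (5/6) x + 7/6.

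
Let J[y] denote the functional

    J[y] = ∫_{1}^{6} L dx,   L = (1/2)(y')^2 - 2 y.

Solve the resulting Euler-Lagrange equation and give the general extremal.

The Lagrangian is L = (1/2)(y')^2 - 2 y.
∂L/∂y = -2.
∂L/∂y' = y'.
The Euler-Lagrange equation d/dx(∂L/∂y') − ∂L/∂y = 0 becomes:
    y'' + 2 = 0
General solution: y(x) = -x^2 + A x + B, where A and B are arbitrary constants fixed by the endpoint conditions.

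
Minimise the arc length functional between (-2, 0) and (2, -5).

Arc-length functional: J[y] = ∫ sqrt(1 + (y')^2) dx.
Lagrangian L = sqrt(1 + (y')^2) has no explicit y dependence, so ∂L/∂y = 0 and the Euler-Lagrange equation gives
    d/dx( y' / sqrt(1 + (y')^2) ) = 0  ⇒  y' / sqrt(1 + (y')^2) = const.
Hence y' is constant, so y(x) is affine.
Fitting the endpoints (-2, 0) and (2, -5):
    slope m = ((-5) − 0) / (2 − (-2)) = -5/4,
    intercept c = 0 − m·(-2) = -5/2.
Extremal: y(x) = (-5/4) x - 5/2.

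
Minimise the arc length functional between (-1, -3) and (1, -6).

Arc-length functional: J[y] = ∫ sqrt(1 + (y')^2) dx.
Lagrangian L = sqrt(1 + (y')^2) has no explicit y dependence, so ∂L/∂y = 0 and the Euler-Lagrange equation gives
    d/dx( y' / sqrt(1 + (y')^2) ) = 0  ⇒  y' / sqrt(1 + (y')^2) = const.
Hence y' is constant, so y(x) is affine.
Fitting the endpoints (-1, -3) and (1, -6):
    slope m = ((-6) − (-3)) / (1 − (-1)) = -3/2,
    intercept c = (-3) − m·(-1) = -9/2.
Extremal: y(x) = (-3/2) x - 9/2.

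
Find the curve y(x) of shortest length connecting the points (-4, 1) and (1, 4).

Arc-length functional: J[y] = ∫ sqrt(1 + (y')^2) dx.
Lagrangian L = sqrt(1 + (y')^2) has no explicit y dependence, so ∂L/∂y = 0 and the Euler-Lagrange equation gives
    d/dx( y' / sqrt(1 + (y')^2) ) = 0  ⇒  y' / sqrt(1 + (y')^2) = const.
Hence y' is constant, so y(x) is affine.
Fitting the endpoints (-4, 1) and (1, 4):
    slope m = (4 − 1) / (1 − (-4)) = 3/5,
    intercept c = 1 − m·(-4) = 17/5.
Extremal: y(x) = (3/5) x + 17/5.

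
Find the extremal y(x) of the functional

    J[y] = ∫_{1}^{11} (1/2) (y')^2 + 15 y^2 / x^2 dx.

The Lagrangian is L = (1/2) (y')^2 + 15 y^2 / x^2.
Compute ∂L/∂y = 30y/x^2, ∂L/∂y' = y'.
The Euler-Lagrange equation d/dx(∂L/∂y') − ∂L/∂y = 0 reduces to
    y'' − 30/x^2 · y = 0  (x > 0).
Its general solution is
    y(x) = A x^6 + B x^(-5),
with A, B fixed by the endpoint conditions.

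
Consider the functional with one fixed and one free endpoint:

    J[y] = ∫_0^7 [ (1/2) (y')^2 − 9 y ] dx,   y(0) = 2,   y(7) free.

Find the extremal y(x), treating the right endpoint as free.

The Lagrangian L = (1/2) (y')^2 − 9 y gives
    ∂L/∂y = −9,   ∂L/∂y' = y'.
Euler-Lagrange: d/dx(y') − (−9) = 0, i.e. y'' + 9 = 0, so
    y(x) = −(9/2) x^2 + C1 x + C2.
Fixed left endpoint y(0) = 2 ⇒ C2 = 2.
The right endpoint x = 7 is free, so the natural (transversality) condition is ∂L/∂y' |_{x=7} = 0, i.e. y'(7) = 0.
Compute y'(x) = −9 x + C1, so y'(7) = −63 + C1 = 0 ⇒ C1 = 63.
Therefore the extremal is
    y(x) = −(9/2) x^2 + 63 x + 2.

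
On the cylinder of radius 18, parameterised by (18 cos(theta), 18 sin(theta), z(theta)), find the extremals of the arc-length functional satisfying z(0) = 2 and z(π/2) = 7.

Parameterise the cylinder of radius R = 18 as
    r(θ) = (18 cos θ, 18 sin θ, z(θ)).
The arc-length element is
    ds = sqrt(324 + (dz/dθ)^2) dθ,
so the Lagrangian is L = sqrt(324 + z'^2).
L depends on z' only, not on z or θ, so ∂L/∂z = 0 and
    ∂L/∂z' = z' / sqrt(324 + z'^2).
The Euler-Lagrange equation gives
    d/dθ( z' / sqrt(324 + z'^2) ) = 0,
so z' is constant. Integrating once:
    z(θ) = a θ + b,
a helix on the cylinder (a straight line when the cylinder is unrolled). The constants a, b are determined by the endpoint conditions.
With endpoint conditions z(0) = 2 and z(π/2) = 7: from z(0) = b we get b = 2, and a·π/2 + 2 = 7 gives a = 10/π, so
    z(θ) = (10/π) θ + 2.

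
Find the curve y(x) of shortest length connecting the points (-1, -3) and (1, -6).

Arc-length functional: J[y] = ∫ sqrt(1 + (y')^2) dx.
Lagrangian L = sqrt(1 + (y')^2) has no explicit y dependence, so ∂L/∂y = 0 and the Euler-Lagrange equation gives
    d/dx( y' / sqrt(1 + (y')^2) ) = 0  ⇒  y' / sqrt(1 + (y')^2) = const.
Hence y' is constant, so y(x) is affine.
Fitting the endpoints (-1, -3) and (1, -6):
    slope m = ((-6) − (-3)) / (1 − (-1)) = -3/2,
    intercept c = (-3) − m·(-1) = -9/2.
Extremal: y(x) = (-3/2) x - 9/2.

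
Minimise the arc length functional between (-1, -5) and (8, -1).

Arc-length functional: J[y] = ∫ sqrt(1 + (y')^2) dx.
Lagrangian L = sqrt(1 + (y')^2) has no explicit y dependence, so ∂L/∂y = 0 and the Euler-Lagrange equation gives
    d/dx( y' / sqrt(1 + (y')^2) ) = 0  ⇒  y' / sqrt(1 + (y')^2) = const.
Hence y' is constant, so y(x) is affine.
Fitting the endpoints (-1, -5) and (8, -1):
    slope m = ((-1) − (-5)) / (8 − (-1)) = 4/9,
    intercept c = (-5) − m·(-1) = -41/9.
Extremal: y(x) = (4/9) x - 41/9.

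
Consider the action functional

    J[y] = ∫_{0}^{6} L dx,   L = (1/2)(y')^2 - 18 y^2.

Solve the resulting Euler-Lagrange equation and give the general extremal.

The Lagrangian is L = (1/2)(y')^2 - 18 y^2.
∂L/∂y = -36y.
∂L/∂y' = y'.
The Euler-Lagrange equation d/dx(∂L/∂y') − ∂L/∂y = 0 becomes:
    y'' + 36 y = 0
General solution: y(x) = A sin(6x) + B cos(6x), where A and B are arbitrary constants fixed by the endpoint conditions.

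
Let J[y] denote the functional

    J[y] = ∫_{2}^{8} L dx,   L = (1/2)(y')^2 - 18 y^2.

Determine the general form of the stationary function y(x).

The Lagrangian is L = (1/2)(y')^2 - 18 y^2.
∂L/∂y = -36y.
∂L/∂y' = y'.
The Euler-Lagrange equation d/dx(∂L/∂y') − ∂L/∂y = 0 becomes:
    y'' + 36 y = 0
General solution: y(x) = A sin(6x) + B cos(6x), where A and B are arbitrary constants fixed by the endpoint conditions.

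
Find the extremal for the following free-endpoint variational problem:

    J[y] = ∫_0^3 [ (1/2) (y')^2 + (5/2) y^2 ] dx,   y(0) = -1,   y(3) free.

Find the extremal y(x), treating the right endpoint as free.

The Lagrangian L = (1/2) (y')^2 + (5/2) y^2 gives
    ∂L/∂y = 5 y,   ∂L/∂y' = y'.
Euler-Lagrange: y'' − 5 y = 0.
With k = sqrt(5), the general solution is
    y(x) = A cosh(sqrt(5) x) + B sinh(sqrt(5) x).
Fixed left endpoint y(0) = -1 ⇒ A = -1.
The right endpoint x = 3 is free, so the natural (transversality) condition is ∂L/∂y' |_{x=3} = 0, i.e. y'(3) = 0.
Compute y'(x) = A k sinh(k x) + B k cosh(k x), so
    y'(3) = A k sinh(k·3) + B k cosh(k·3) = 0
    ⇒ B = −A tanh(k·3) = tanh(sqrt(5)·3).
Therefore the extremal is
    y(x) = −cosh(sqrt(5) x) + tanh(sqrt(5)·3) sinh(sqrt(5) x).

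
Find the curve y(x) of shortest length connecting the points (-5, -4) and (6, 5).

Arc-length functional: J[y] = ∫ sqrt(1 + (y')^2) dx.
Lagrangian L = sqrt(1 + (y')^2) has no explicit y dependence, so ∂L/∂y = 0 and the Euler-Lagrange equation gives
    d/dx( y' / sqrt(1 + (y')^2) ) = 0  ⇒  y' / sqrt(1 + (y')^2) = const.
Hence y' is constant, so y(x) is affine.
Fitting the endpoints (-5, -4) and (6, 5):
    slope m = (5 − (-4)) / (6 − (-5)) = 9/11,
    intercept c = (-4) − m·(-5) = 1/11.
Extremal: y(x) = (9/11) x + 1/11.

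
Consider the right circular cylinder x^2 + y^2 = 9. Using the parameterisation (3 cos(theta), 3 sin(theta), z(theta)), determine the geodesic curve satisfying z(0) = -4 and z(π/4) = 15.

Parameterise the cylinder of radius R = 3 as
    r(θ) = (3 cos θ, 3 sin θ, z(θ)).
The arc-length element is
    ds = sqrt(9 + (dz/dθ)^2) dθ,
so the Lagrangian is L = sqrt(9 + z'^2).
L depends on z' only, not on z or θ, so ∂L/∂z = 0 and
    ∂L/∂z' = z' / sqrt(9 + z'^2).
The Euler-Lagrange equation gives
    d/dθ( z' / sqrt(9 + z'^2) ) = 0,
so z' is constant. Integrating once:
    z(θ) = a θ + b,
a helix on the cylinder (a straight line when the cylinder is unrolled). The constants a, b are determined by the endpoint conditions.
With endpoint conditions z(0) = -4 and z(π/4) = 15: from z(0) = b we get b = -4, and a·π/4 + -4 = 15 gives a = 76/π, so
    z(θ) = (76/π) θ − 4.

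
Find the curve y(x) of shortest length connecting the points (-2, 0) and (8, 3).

Arc-length functional: J[y] = ∫ sqrt(1 + (y')^2) dx.
Lagrangian L = sqrt(1 + (y')^2) has no explicit y dependence, so ∂L/∂y = 0 and the Euler-Lagrange equation gives
    d/dx( y' / sqrt(1 + (y')^2) ) = 0  ⇒  y' / sqrt(1 + (y')^2) = const.
Hence y' is constant, so y(x) is affine.
Fitting the endpoints (-2, 0) and (8, 3):
    slope m = (3 − 0) / (8 − (-2)) = 3/10,
    intercept c = 0 − m·(-2) = 3/5.
Extremal: y(x) = (3/10) x + 3/5.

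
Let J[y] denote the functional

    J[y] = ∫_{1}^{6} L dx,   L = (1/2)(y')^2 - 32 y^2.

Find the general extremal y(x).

The Lagrangian is L = (1/2)(y')^2 - 32 y^2.
∂L/∂y = -64y.
∂L/∂y' = y'.
The Euler-Lagrange equation d/dx(∂L/∂y') − ∂L/∂y = 0 becomes:
    y'' + 64 y = 0
General solution: y(x) = A sin(8x) + B cos(8x), where A and B are arbitrary constants fixed by the endpoint conditions.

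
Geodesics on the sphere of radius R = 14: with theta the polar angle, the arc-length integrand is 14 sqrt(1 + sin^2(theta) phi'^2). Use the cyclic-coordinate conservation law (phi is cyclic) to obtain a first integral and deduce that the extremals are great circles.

On the sphere of radius R = 14 with spherical coordinates (θ, φ), the induced metric is
    ds^2 = 196(dθ^2 + sin^2(θ) dφ^2).
Parameterise by θ; the arc-length functional is
    J[φ] = ∫ 14 sqrt(1 + sin^2(θ) (dφ/dθ)^2) dθ,
so L = 14 sqrt(1 + sin^2(θ) φ'^2). Compute
    ∂L/∂φ = 0  (L has no explicit φ dependence),
    ∂L/∂φ' = 14 sin^2(θ) φ' / sqrt(1 + sin^2(θ) φ'^2).
Since ∂L/∂φ = 0, the Euler-Lagrange equation
    d/dθ(∂L/∂φ') − ∂L/∂φ = 0
reduces to d/dθ(∂L/∂φ') = 0, i.e. the momentum conjugate to φ is conserved:
    14 sin^2(θ) φ' / sqrt(1 + sin^2(θ) φ'^2) = C.
The overall factor of 14 is constant, so dividing through gives Clairaut's relation sin^2(θ) φ' / sqrt(1 + sin^2(θ) φ'^2) = C' (with C' = C/14). Solving for φ' and integrating gives the great-circle family
    cot(θ) = A cos(φ − φ_0),
i.e. the intersection of the sphere with a plane through the origin. The two constants A and φ_0 (equivalently C and one phase) are fixed by the two endpoint conditions.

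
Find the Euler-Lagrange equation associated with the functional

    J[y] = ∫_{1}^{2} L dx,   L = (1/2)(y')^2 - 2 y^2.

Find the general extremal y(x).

The Lagrangian is L = (1/2)(y')^2 - 2 y^2.
∂L/∂y = -4y.
∂L/∂y' = y'.
The Euler-Lagrange equation d/dx(∂L/∂y') − ∂L/∂y = 0 becomes:
    y'' + 4 y = 0
General solution: y(x) = A sin(2x) + B cos(2x), where A and B are arbitrary constants fixed by the endpoint conditions.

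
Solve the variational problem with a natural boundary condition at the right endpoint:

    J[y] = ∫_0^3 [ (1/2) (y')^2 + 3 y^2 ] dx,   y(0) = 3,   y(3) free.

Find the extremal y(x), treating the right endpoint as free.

The Lagrangian L = (1/2) (y')^2 + 3 y^2 gives
    ∂L/∂y = 6 y,   ∂L/∂y' = y'.
Euler-Lagrange: y'' − 6 y = 0.
With k = sqrt(6), the general solution is
    y(x) = A cosh(sqrt(6) x) + B sinh(sqrt(6) x).
Fixed left endpoint y(0) = 3 ⇒ A = 3.
The right endpoint x = 3 is free, so the natural (transversality) condition is ∂L/∂y' |_{x=3} = 0, i.e. y'(3) = 0.
Compute y'(x) = A k sinh(k x) + B k cosh(k x), so
    y'(3) = A k sinh(k·3) + B k cosh(k·3) = 0
    ⇒ B = −A tanh(k·3) = − 3 tanh(sqrt(6)·3).
Therefore the extremal is
    y(x) = 3 cosh(sqrt(6) x) − 3 tanh(sqrt(6)·3) sinh(sqrt(6) x).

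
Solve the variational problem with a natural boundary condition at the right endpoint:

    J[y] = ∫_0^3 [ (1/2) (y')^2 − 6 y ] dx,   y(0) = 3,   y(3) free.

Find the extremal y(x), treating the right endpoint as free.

The Lagrangian L = (1/2) (y')^2 − 6 y gives
    ∂L/∂y = −6,   ∂L/∂y' = y'.
Euler-Lagrange: d/dx(y') − (−6) = 0, i.e. y'' + 6 = 0, so
    y(x) = −(6/2) x^2 + C1 x + C2.
Fixed left endpoint y(0) = 3 ⇒ C2 = 3.
The right endpoint x = 3 is free, so the natural (transversality) condition is ∂L/∂y' |_{x=3} = 0, i.e. y'(3) = 0.
Compute y'(x) = −6 x + C1, so y'(3) = −18 + C1 = 0 ⇒ C1 = 18.
Therefore the extremal is
    y(x) = −3 x^2 + 18 x + 3.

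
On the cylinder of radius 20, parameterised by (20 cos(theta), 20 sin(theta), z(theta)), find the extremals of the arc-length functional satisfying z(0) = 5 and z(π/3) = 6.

Parameterise the cylinder of radius R = 20 as
    r(θ) = (20 cos θ, 20 sin θ, z(θ)).
The arc-length element is
    ds = sqrt(400 + (dz/dθ)^2) dθ,
so the Lagrangian is L = sqrt(400 + z'^2).
L depends on z' only, not on z or θ, so ∂L/∂z = 0 and
    ∂L/∂z' = z' / sqrt(400 + z'^2).
The Euler-Lagrange equation gives
    d/dθ( z' / sqrt(400 + z'^2) ) = 0,
so z' is constant. Integrating once:
    z(θ) = a θ + b,
a helix on the cylinder (a straight line when the cylinder is unrolled). The constants a, b are determined by the endpoint conditions.
With endpoint conditions z(0) = 5 and z(π/3) = 6: from z(0) = b we get b = 5, and a·π/3 + 5 = 6 gives a = 3/π, so
    z(θ) = (3/π) θ + 5.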